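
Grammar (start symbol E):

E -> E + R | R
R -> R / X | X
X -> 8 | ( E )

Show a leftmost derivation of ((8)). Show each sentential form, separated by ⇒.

E⇒R⇒X⇒(E)⇒(R)⇒(X)⇒((E))⇒((R))⇒((X))⇒((8))

E ⇒ R   [E -> R]
R ⇒ X   [R -> X]
X ⇒ (E)   [X -> ( E )]
(E) ⇒ (R)   [E -> R]
(R) ⇒ (X)   [R -> X]
(X) ⇒ ((E))   [X -> ( E )]
((E)) ⇒ ((R))   [E -> R]
((R)) ⇒ ((X))   [R -> X]
((X)) ⇒ ((8))   [X -> 8]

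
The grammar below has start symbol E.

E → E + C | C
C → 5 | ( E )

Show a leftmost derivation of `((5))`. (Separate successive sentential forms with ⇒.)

E ⇒ C ⇒ (E) ⇒ (C) ⇒ ((E)) ⇒ ((C)) ⇒ ((5))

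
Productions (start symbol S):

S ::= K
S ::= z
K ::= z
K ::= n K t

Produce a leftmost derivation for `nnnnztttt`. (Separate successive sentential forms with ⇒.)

S ⇒ K   [S ::= K]
K ⇒ nKt   [K ::= n K t]
nKt ⇒ nnKtt   [K ::= n K t]
nnKtt ⇒ nnnKttt   [K ::= n K t]
nnnKttt ⇒ nnnnKtttt   [K ::= n K t]
nnnnKtttt ⇒ nnnnztttt   [K ::= z]

S⇒K⇒nKt⇒nnKtt⇒nnnKttt⇒nnnnKtttt⇒nnnnztttt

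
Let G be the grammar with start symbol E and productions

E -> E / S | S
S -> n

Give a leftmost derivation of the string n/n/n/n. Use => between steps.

E => E/S   [E -> E / S]
E/S => E/S/S   [E -> E / S]
E/S/S => E/S/S/S   [E -> E / S]
E/S/S/S => S/S/S/S   [E -> S]
S/S/S/S => n/S/S/S   [S -> n]
n/S/S/S => n/n/S/S   [S -> n]
n/n/S/S => n/n/n/S   [S -> n]
n/n/n/S => n/n/n/n   [S -> n]

E=>E/S=>E/S/S=>E/S/S/S=>S/S/S/S=>n/S/S/S=>n/n/S/S=>n/n/n/S=>n/n/n/n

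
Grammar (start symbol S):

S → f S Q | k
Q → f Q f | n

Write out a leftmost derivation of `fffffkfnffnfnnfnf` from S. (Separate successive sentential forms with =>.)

S => fSQ   [S → f S Q]
fSQ => ffSQQ   [S → f S Q]
ffSQQ => fffSQQQ   [S → f S Q]
fffSQQQ => ffffSQQQQ   [S → f S Q]
ffffSQQQQ => fffffSQQQQQ   [S → f S Q]
fffffSQQQQQ => fffffkQQQQQ   [S → k]
fffffkQQQQQ => fffffkfQfQQQQ   [Q → f Q f]
fffffkfQfQQQQ => fffffkfnfQQQQ   [Q → n]
fffffkfnfQQQQ => fffffkfnffQfQQQ   [Q → f Q f]
fffffkfnffQfQQQ => fffffkfnffnfQQQ   [Q → n]
fffffkfnffnfQQQ => fffffkfnffnfnQQ   [Q → n]
fffffkfnffnfnQQ => fffffkfnffnfnnQ   [Q → n]
fffffkfnffnfnnQ => fffffkfnffnfnnfQf   [Q → f Q f]
fffffkfnffnfnnfQf => fffffkfnffnfnnfnf   [Q → n]

S => fSQ => ffSQQ => fffSQQQ => ffffSQQQQ => fffffSQQQQQ => fffffkQQQQQ => fffffkfQfQQQQ => fffffkfnfQQQQ => fffffkfnffQfQQQ => fffffkfnffnfQQQ => fffffkfnffnfnQQ => fffffkfnffnfnnQ => fffffkfnffnfnnfQf => fffffkfnffnfnnfnf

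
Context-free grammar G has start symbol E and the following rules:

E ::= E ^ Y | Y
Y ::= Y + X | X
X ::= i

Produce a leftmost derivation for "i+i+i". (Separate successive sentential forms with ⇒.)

E ⇒ Y ⇒ Y+X ⇒ Y+X+X ⇒ X+X+X ⇒ i+X+X ⇒ i+i+X ⇒ i+i+i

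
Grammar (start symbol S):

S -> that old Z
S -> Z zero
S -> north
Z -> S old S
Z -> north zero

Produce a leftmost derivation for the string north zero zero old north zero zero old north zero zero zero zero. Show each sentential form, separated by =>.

S => Z zero   [S -> Z zero]
Z zero => S old S zero   [Z -> S old S]
S old S zero => Z zero old S zero   [S -> Z zero]
Z zero old S zero => north zero zero old S zero   [Z -> north zero]
north zero zero old S zero => north zero zero old Z zero zero   [S -> Z zero]
north zero zero old Z zero zero => north zero zero old S old S zero zero   [Z -> S old S]
north zero zero old S old S zero zero => north zero zero old Z zero old S zero zero   [S -> Z zero]
north zero zero old Z zero old S zero zero => north zero zero old north zero zero old S zero zero   [Z -> north zero]
north zero zero old north zero zero old S zero zero => north zero zero old north zero zero old Z zero zero zero   [S -> Z zero]
north zero zero old north zero zero old Z zero zero zero => north zero zero old north zero zero old north zero zero zero zero   [Z -> north zero]

S => Z zero => S old S zero => Z zero old S zero => north zero zero old S zero => north zero zero old Z zero zero => north zero zero old S old S zero zero => north zero zero old Z zero old S zero zero => north zero zero old north zero zero old S zero zero => north zero zero old north zero zero old Z zero zero zero => north zero zero old north zero zero old north zero zero zero zero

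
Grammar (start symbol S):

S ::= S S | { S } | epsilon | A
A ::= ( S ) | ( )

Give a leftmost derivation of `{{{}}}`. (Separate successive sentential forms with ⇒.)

S ⇒ SS   [S ::= S S]
SS ⇒ {S}S   [S ::= { S }]
{S}S ⇒ {SS}S   [S ::= S S]
{SS}S ⇒ {SSS}S   [S ::= S S]
{SSS}S ⇒ {{S}SS}S   [S ::= { S }]
{{S}SS}S ⇒ {{{S}}SS}S   [S ::= { S }]
{{{S}}SS}S ⇒ {{{}}SS}S   [S ::= epsilon]
{{{}}SS}S ⇒ {{{}}S}S   [S ::= epsilon]
{{{}}S}S ⇒ {{{}}}S   [S ::= epsilon]
{{{}}}S ⇒ {{{}}}   [S ::= epsilon]

S ⇒ SS ⇒ {S}S ⇒ {SS}S ⇒ {SSS}S ⇒ {{S}SS}S ⇒ {{{S}}SS}S ⇒ {{{}}SS}S ⇒ {{{}}S}S ⇒ {{{}}}S ⇒ {{{}}}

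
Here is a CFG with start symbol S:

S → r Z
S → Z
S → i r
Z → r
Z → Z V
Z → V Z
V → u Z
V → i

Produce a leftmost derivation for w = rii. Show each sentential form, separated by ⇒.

S⇒Z⇒ZV⇒ZVV⇒rVV⇒riV⇒rii

S ⇒ Z   [S → Z]
Z ⇒ ZV   [Z → Z V]
ZV ⇒ ZVV   [Z → Z V]
ZVV ⇒ rVV   [Z → r]
rVV ⇒ riV   [V → i]
riV ⇒ rii   [V → i]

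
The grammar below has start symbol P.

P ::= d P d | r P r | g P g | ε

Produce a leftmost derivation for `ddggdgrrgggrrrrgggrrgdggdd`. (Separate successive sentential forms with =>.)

P => dPd => ddPdd => ddgPgdd => ddggPggdd => ddggdPdggdd => ddggdgPgdggdd => ddggdgrPrgdggdd => ddggdgrrPrrgdggdd => ddggdgrrgPgrrgdggdd => ddggdgrrggPggrrgdggdd => ddggdgrrgggPgggrrgdggdd => ddggdgrrgggrPrgggrrgdggdd => ddggdgrrgggrrPrrgggrrgdggdd => ddggdgrrgggrrrrgggrrgdggdd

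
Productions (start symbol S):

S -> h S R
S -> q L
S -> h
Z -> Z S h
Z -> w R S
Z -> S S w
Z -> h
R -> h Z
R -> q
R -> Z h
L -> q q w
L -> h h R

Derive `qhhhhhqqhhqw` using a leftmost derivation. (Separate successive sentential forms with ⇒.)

S⇒qL⇒qhhR⇒qhhhZ⇒qhhhSSw⇒qhhhhSRSw⇒qhhhhhRSw⇒qhhhhhqSw⇒qhhhhhqqLw⇒qhhhhhqqhhRw⇒qhhhhhqqhhqw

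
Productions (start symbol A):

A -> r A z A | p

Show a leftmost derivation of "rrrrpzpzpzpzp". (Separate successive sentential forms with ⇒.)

A⇒rAzA⇒rrAzAzA⇒rrrAzAzAzA⇒rrrrAzAzAzAzA⇒rrrrpzAzAzAzA⇒rrrrpzpzAzAzA⇒rrrrpzpzpzAzA⇒rrrrpzpzpzpzA⇒rrrrpzpzpzpzp

A ⇒ rAzA   [A -> r A z A]
rAzA ⇒ rrAzAzA   [A -> r A z A]
rrAzAzA ⇒ rrrAzAzAzA   [A -> r A z A]
rrrAzAzAzA ⇒ rrrrAzAzAzAzA   [A -> r A z A]
rrrrAzAzAzAzA ⇒ rrrrpzAzAzAzA   [A -> p]
rrrrpzAzAzAzA ⇒ rrrrpzpzAzAzA   [A -> p]
rrrrpzpzAzAzA ⇒ rrrrpzpzpzAzA   [A -> p]
rrrrpzpzpzAzA ⇒ rrrrpzpzpzpzA   [A -> p]
rrrrpzpzpzpzA ⇒ rrrrpzpzpzpzp   [A -> p]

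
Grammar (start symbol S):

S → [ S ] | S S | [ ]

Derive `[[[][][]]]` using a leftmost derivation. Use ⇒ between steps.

S ⇒ [S]   [S → [ S ]]
[S] ⇒ [[S]]   [S → [ S ]]
[[S]] ⇒ [[SS]]   [S → S S]
[[SS]] ⇒ [[[]S]]   [S → [ ]]
[[[]S]] ⇒ [[[]SS]]   [S → S S]
[[[]SS]] ⇒ [[[][]S]]   [S → [ ]]
[[[][]S]] ⇒ [[[][][]]]   [S → [ ]]

S⇒[S]⇒[[S]]⇒[[SS]]⇒[[[]S]]⇒[[[]SS]]⇒[[[][]S]]⇒[[[][][]]]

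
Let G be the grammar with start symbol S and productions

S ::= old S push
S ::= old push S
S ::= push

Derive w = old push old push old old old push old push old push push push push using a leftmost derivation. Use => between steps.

S => old push S => old push old push S => old push old push old S push => old push old push old old S push push => old push old push old old old push S push push => old push old push old old old push old push S push push => old push old push old old old push old push old S push push push => old push old push old old old push old push old push push push push

S => old push S   [S ::= old push S]
old push S => old push old push S   [S ::= old push S]
old push old push S => old push old push old S push   [S ::= old S push]
old push old push old S push => old push old push old old S push push   [S ::= old S push]
old push old push old old S push push => old push old push old old old push S push push   [S ::= old push S]
old push old push old old old push S push push => old push old push old old old push old push S push push   [S ::= old push S]
old push old push old old old push old push S push push => old push old push old old old push old push old S push push push   [S ::= old S push]
old push old push old old old push old push old S push push push => old push old push old old old push old push old push push push push   [S ::= push]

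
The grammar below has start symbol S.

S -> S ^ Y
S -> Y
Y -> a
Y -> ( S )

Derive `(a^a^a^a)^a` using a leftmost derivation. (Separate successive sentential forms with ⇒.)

S⇒S^Y⇒Y^Y⇒(S)^Y⇒(S^Y)^Y⇒(S^Y^Y)^Y⇒(S^Y^Y^Y)^Y⇒(Y^Y^Y^Y)^Y⇒(a^Y^Y^Y)^Y⇒(a^a^Y^Y)^Y⇒(a^a^a^Y)^Y⇒(a^a^a^a)^Y⇒(a^a^a^a)^a

S ⇒ S^Y   [S -> S ^ Y]
S^Y ⇒ Y^Y   [S -> Y]
Y^Y ⇒ (S)^Y   [Y -> ( S )]
(S)^Y ⇒ (S^Y)^Y   [S -> S ^ Y]
(S^Y)^Y ⇒ (S^Y^Y)^Y   [S -> S ^ Y]
(S^Y^Y)^Y ⇒ (S^Y^Y^Y)^Y   [S -> S ^ Y]
(S^Y^Y^Y)^Y ⇒ (Y^Y^Y^Y)^Y   [S -> Y]
(Y^Y^Y^Y)^Y ⇒ (a^Y^Y^Y)^Y   [Y -> a]
(a^Y^Y^Y)^Y ⇒ (a^a^Y^Y)^Y   [Y -> a]
(a^a^Y^Y)^Y ⇒ (a^a^a^Y)^Y   [Y -> a]
(a^a^a^Y)^Y ⇒ (a^a^a^a)^Y   [Y -> a]
(a^a^a^a)^Y ⇒ (a^a^a^a)^a   [Y -> a]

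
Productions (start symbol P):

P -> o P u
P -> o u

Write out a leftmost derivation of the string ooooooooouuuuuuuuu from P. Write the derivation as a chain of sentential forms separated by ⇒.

P ⇒ oPu   [P -> o P u]
oPu ⇒ ooPuu   [P -> o P u]
ooPuu ⇒ oooPuuu   [P -> o P u]
oooPuuu ⇒ ooooPuuuu   [P -> o P u]
ooooPuuuu ⇒ oooooPuuuuu   [P -> o P u]
oooooPuuuuu ⇒ ooooooPuuuuuu   [P -> o P u]
ooooooPuuuuuu ⇒ oooooooPuuuuuuu   [P -> o P u]
oooooooPuuuuuuu ⇒ ooooooooPuuuuuuuu   [P -> o P u]
ooooooooPuuuuuuuu ⇒ ooooooooouuuuuuuuu   [P -> o u]

P ⇒ oPu ⇒ ooPuu ⇒ oooPuuu ⇒ ooooPuuuu ⇒ oooooPuuuuu ⇒ ooooooPuuuuuu ⇒ oooooooPuuuuuuu ⇒ ooooooooPuuuuuuuu ⇒ ooooooooouuuuuuuuu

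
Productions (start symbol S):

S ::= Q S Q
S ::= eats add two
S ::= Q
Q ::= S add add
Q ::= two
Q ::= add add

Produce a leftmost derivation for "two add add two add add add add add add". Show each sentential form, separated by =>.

S => Q S Q   [S ::= Q S Q]
Q S Q => S add add S Q   [Q ::= S add add]
S add add S Q => Q add add S Q   [S ::= Q]
Q add add S Q => two add add S Q   [Q ::= two]
two add add S Q => two add add Q S Q Q   [S ::= Q S Q]
two add add Q S Q Q => two add add two S Q Q   [Q ::= two]
two add add two S Q Q => two add add two Q Q Q   [S ::= Q]
two add add two Q Q Q => two add add two add add Q Q   [Q ::= add add]
two add add two add add Q Q => two add add two add add add add Q   [Q ::= add add]
two add add two add add add add Q => two add add two add add add add add add   [Q ::= add add]

S => Q S Q => S add add S Q => Q add add S Q => two add add S Q => two add add Q S Q Q => two add add two S Q Q => two add add two Q Q Q => two add add two add add Q Q => two add add two add add add add Q => two add add two add add add add add add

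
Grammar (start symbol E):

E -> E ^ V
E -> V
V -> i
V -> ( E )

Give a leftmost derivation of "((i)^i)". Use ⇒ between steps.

E ⇒ V ⇒ (E) ⇒ (E^V) ⇒ (V^V) ⇒ ((E)^V) ⇒ ((V)^V) ⇒ ((i)^V) ⇒ ((i)^i)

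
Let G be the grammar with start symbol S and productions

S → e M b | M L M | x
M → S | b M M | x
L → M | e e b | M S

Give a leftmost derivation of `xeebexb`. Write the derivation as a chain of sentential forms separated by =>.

S => MLM => xLM => xeebM => xeebS => xeebeMb => xeebeSb => xeebexb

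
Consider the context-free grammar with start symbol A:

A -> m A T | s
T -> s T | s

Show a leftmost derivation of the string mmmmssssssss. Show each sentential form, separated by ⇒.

A ⇒ mAT   [A -> m A T]
mAT ⇒ mmATT   [A -> m A T]
mmATT ⇒ mmmATTT   [A -> m A T]
mmmATTT ⇒ mmmmATTTT   [A -> m A T]
mmmmATTTT ⇒ mmmmsTTTT   [A -> s]
mmmmsTTTT ⇒ mmmmssTTTT   [T -> s T]
mmmmssTTTT ⇒ mmmmsssTTTT   [T -> s T]
mmmmsssTTTT ⇒ mmmmssssTTT   [T -> s]
mmmmssssTTT ⇒ mmmmsssssTTT   [T -> s T]
mmmmsssssTTT ⇒ mmmmssssssTT   [T -> s]
mmmmssssssTT ⇒ mmmmsssssssT   [T -> s]
mmmmsssssssT ⇒ mmmmssssssss   [T -> s]

A ⇒ mAT ⇒ mmATT ⇒ mmmATTT ⇒ mmmmATTTT ⇒ mmmmsTTTT ⇒ mmmmssTTTT ⇒ mmmmsssTTTT ⇒ mmmmssssTTT ⇒ mmmmsssssTTT ⇒ mmmmssssssTT ⇒ mmmmsssssssT ⇒ mmmmssssssss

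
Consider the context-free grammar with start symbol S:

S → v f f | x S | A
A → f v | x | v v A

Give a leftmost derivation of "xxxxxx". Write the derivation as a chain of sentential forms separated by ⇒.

S ⇒ xS ⇒ xxS ⇒ xxxS ⇒ xxxxS ⇒ xxxxxS ⇒ xxxxxA ⇒ xxxxxx

S ⇒ xS   [S → x S]
xS ⇒ xxS   [S → x S]
xxS ⇒ xxxS   [S → x S]
xxxS ⇒ xxxxS   [S → x S]
xxxxS ⇒ xxxxxS   [S → x S]
xxxxxS ⇒ xxxxxA   [S → A]
xxxxxA ⇒ xxxxxx   [A → x]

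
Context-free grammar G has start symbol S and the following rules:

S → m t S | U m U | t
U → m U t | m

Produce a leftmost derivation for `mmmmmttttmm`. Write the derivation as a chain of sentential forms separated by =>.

S=>UmU=>mUtmU=>mmUttmU=>mmmUtttmU=>mmmmUttttmU=>mmmmmttttmU=>mmmmmttttmm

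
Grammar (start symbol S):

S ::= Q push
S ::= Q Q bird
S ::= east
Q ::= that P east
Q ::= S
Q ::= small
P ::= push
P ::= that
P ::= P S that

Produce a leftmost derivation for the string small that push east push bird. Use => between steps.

S => Q Q bird => small Q bird => small S bird => small Q push bird => small that P east push bird => small that push east push bird

S => Q Q bird   [S ::= Q Q bird]
Q Q bird => small Q bird   [Q ::= small]
small Q bird => small S bird   [Q ::= S]
small S bird => small Q push bird   [S ::= Q push]
small Q push bird => small that P east push bird   [Q ::= that P east]
small that P east push bird => small that push east push bird   [P ::= push]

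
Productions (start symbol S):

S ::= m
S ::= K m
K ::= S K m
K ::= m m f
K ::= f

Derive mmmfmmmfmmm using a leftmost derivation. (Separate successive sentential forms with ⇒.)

S ⇒ Km ⇒ SKmm ⇒ mKmm ⇒ mSKmmm ⇒ mKmKmmm ⇒ mmmfmKmmm ⇒ mmmfmmmfmmm

S ⇒ Km   [S ::= K m]
Km ⇒ SKmm   [K ::= S K m]
SKmm ⇒ mKmm   [S ::= m]
mKmm ⇒ mSKmmm   [K ::= S K m]
mSKmmm ⇒ mKmKmmm   [S ::= K m]
mKmKmmm ⇒ mmmfmKmmm   [K ::= m m f]
mmmfmKmmm ⇒ mmmfmmmfmmm   [K ::= m m f]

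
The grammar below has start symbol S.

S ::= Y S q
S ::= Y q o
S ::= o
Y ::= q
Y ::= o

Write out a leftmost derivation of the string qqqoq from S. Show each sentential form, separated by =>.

S=>YSq=>qSq=>qYqoq=>qqqoq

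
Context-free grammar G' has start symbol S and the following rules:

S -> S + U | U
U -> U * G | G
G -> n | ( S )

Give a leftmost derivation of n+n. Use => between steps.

S=>S+U=>U+U=>G+U=>n+U=>n+G=>n+n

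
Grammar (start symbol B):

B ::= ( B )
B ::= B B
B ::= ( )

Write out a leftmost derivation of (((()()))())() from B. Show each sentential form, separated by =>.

B => BB => (B)B => (BB)B => ((B)B)B => (((B))B)B => (((BB))B)B => (((()B))B)B => (((()()))B)B => (((()()))())B => (((()()))())()

B => BB   [B ::= B B]
BB => (B)B   [B ::= ( B )]
(B)B => (BB)B   [B ::= B B]
(BB)B => ((B)B)B   [B ::= ( B )]
((B)B)B => (((B))B)B   [B ::= ( B )]
(((B))B)B => (((BB))B)B   [B ::= B B]
(((BB))B)B => (((()B))B)B   [B ::= ( )]
(((()B))B)B => (((()()))B)B   [B ::= ( )]
(((()()))B)B => (((()()))())B   [B ::= ( )]
(((()()))())B => (((()()))())()   [B ::= ( )]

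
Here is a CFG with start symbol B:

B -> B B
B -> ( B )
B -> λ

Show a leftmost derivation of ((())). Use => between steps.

B=>(B)=>(BB)=>(BBB)=>(BBBB)=>((B)BBB)=>(((B))BBB)=>((())BBB)=>((())BB)=>((())B)=>((()))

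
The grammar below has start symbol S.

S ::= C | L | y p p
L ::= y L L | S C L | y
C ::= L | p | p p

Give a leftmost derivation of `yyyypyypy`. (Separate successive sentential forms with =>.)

S=>L=>SCL=>LCL=>yLLCL=>ySCLLCL=>yLCLLCL=>yyLLCLLCL=>yyyLCLLCL=>yyyyCLLCL=>yyyypLLCL=>yyyypyLCL=>yyyypyyCL=>yyyypyypL=>yyyypyypy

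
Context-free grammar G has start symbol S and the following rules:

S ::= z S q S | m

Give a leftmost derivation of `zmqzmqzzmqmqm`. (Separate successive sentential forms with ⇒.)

S ⇒ zSqS ⇒ zmqS ⇒ zmqzSqS ⇒ zmqzmqS ⇒ zmqzmqzSqS ⇒ zmqzmqzzSqSqS ⇒ zmqzmqzzmqSqS ⇒ zmqzmqzzmqmqS ⇒ zmqzmqzzmqmqm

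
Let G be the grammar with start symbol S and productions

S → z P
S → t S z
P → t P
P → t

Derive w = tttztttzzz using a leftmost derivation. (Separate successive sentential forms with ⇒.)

S⇒tSz⇒ttSzz⇒tttSzzz⇒tttzPzzz⇒tttztPzzz⇒tttzttPzzz⇒tttztttzzz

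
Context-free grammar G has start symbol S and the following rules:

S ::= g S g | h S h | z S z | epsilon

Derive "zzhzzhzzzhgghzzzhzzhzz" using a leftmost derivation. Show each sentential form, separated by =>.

S => zSz => zzSzz => zzhShzz => zzhzSzhzz => zzhzzSzzhzz => zzhzzhShzzhzz => zzhzzhzSzhzzhzz => zzhzzhzzSzzhzzhzz => zzhzzhzzzSzzzhzzhzz => zzhzzhzzzhShzzzhzzhzz => zzhzzhzzzhgSghzzzhzzhzz => zzhzzhzzzhgghzzzhzzhzz

S => zSz   [S ::= z S z]
zSz => zzSzz   [S ::= z S z]
zzSzz => zzhShzz   [S ::= h S h]
zzhShzz => zzhzSzhzz   [S ::= z S z]
zzhzSzhzz => zzhzzSzzhzz   [S ::= z S z]
zzhzzSzzhzz => zzhzzhShzzhzz   [S ::= h S h]
zzhzzhShzzhzz => zzhzzhzSzhzzhzz   [S ::= z S z]
zzhzzhzSzhzzhzz => zzhzzhzzSzzhzzhzz   [S ::= z S z]
zzhzzhzzSzzhzzhzz => zzhzzhzzzSzzzhzzhzz   [S ::= z S z]
zzhzzhzzzSzzzhzzhzz => zzhzzhzzzhShzzzhzzhzz   [S ::= h S h]
zzhzzhzzzhShzzzhzzhzz => zzhzzhzzzhgSghzzzhzzhzz   [S ::= g S g]
zzhzzhzzzhgSghzzzhzzhzz => zzhzzhzzzhgghzzzhzzhzz   [S ::= epsilon]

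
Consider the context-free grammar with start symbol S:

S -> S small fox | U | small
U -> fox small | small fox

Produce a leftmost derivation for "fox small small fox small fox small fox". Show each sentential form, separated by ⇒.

S ⇒ S small fox ⇒ S small fox small fox ⇒ S small fox small fox small fox ⇒ U small fox small fox small fox ⇒ fox small small fox small fox small fox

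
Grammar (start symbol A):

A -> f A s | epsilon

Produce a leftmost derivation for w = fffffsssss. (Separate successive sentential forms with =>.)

A => fAs => ffAss => fffAsss => ffffAssss => fffffAsssss => fffffsssss

A => fAs   [A -> f A s]
fAs => ffAss   [A -> f A s]
ffAss => fffAsss   [A -> f A s]
fffAsss => ffffAssss   [A -> f A s]
ffffAssss => fffffAsssss   [A -> f A s]
fffffAsssss => fffffsssss   [A -> epsilon]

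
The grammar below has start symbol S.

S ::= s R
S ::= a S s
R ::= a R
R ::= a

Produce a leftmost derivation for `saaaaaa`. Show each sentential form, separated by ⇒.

S ⇒ sR   [S ::= s R]
sR ⇒ saR   [R ::= a R]
saR ⇒ saaR   [R ::= a R]
saaR ⇒ saaaR   [R ::= a R]
saaaR ⇒ saaaaR   [R ::= a R]
saaaaR ⇒ saaaaaR   [R ::= a R]
saaaaaR ⇒ saaaaaa   [R ::= a]

S ⇒ sR ⇒ saR ⇒ saaR ⇒ saaaR ⇒ saaaaR ⇒ saaaaaR ⇒ saaaaaa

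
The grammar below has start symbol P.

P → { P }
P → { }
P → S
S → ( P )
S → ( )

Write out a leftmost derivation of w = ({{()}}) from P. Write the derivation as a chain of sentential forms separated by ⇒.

P⇒S⇒(P)⇒({P})⇒({{P}})⇒({{S}})⇒({{()}})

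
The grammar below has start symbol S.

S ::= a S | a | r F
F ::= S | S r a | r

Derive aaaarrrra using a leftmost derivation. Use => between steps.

S => aS   [S ::= a S]
aS => aaS   [S ::= a S]
aaS => aaaS   [S ::= a S]
aaaS => aaaaS   [S ::= a S]
aaaaS => aaaarF   [S ::= r F]
aaaarF => aaaarSra   [F ::= S r a]
aaaarSra => aaaarrFra   [S ::= r F]
aaaarrFra => aaaarrrra   [F ::= r]

S=>aS=>aaS=>aaaS=>aaaaS=>aaaarF=>aaaarSra=>aaaarrFra=>aaaarrrra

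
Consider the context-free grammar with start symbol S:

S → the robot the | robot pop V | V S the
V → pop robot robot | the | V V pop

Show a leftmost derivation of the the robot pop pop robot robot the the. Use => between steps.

S => V S the => the S the => the V S the the => the the S the the => the the robot pop V the the => the the robot pop pop robot robot the the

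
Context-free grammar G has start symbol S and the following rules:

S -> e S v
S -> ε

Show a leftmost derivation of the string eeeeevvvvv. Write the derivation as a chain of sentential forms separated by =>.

S=>eSv=>eeSvv=>eeeSvvv=>eeeeSvvvv=>eeeeeSvvvvv=>eeeeevvvvv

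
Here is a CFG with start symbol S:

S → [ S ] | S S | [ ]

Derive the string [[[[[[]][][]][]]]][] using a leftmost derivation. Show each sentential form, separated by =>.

S=>SS=>[S]S=>[[S]]S=>[[[S]]]S=>[[[SS]]]S=>[[[[S]S]]]S=>[[[[SS]S]]]S=>[[[[SSS]S]]]S=>[[[[[S]SS]S]]]S=>[[[[[[]]SS]S]]]S=>[[[[[[]][]S]S]]]S=>[[[[[[]][][]]S]]]S=>[[[[[[]][][]][]]]]S=>[[[[[[]][][]][]]]][]

S => SS   [S → S S]
SS => [S]S   [S → [ S ]]
[S]S => [[S]]S   [S → [ S ]]
[[S]]S => [[[S]]]S   [S → [ S ]]
[[[S]]]S => [[[SS]]]S   [S → S S]
[[[SS]]]S => [[[[S]S]]]S   [S → [ S ]]
[[[[S]S]]]S => [[[[SS]S]]]S   [S → S S]
[[[[SS]S]]]S => [[[[SSS]S]]]S   [S → S S]
[[[[SSS]S]]]S => [[[[[S]SS]S]]]S   [S → [ S ]]
[[[[[S]SS]S]]]S => [[[[[[]]SS]S]]]S   [S → [ ]]
[[[[[[]]SS]S]]]S => [[[[[[]][]S]S]]]S   [S → [ ]]
[[[[[[]][]S]S]]]S => [[[[[[]][][]]S]]]S   [S → [ ]]
[[[[[[]][][]]S]]]S => [[[[[[]][][]][]]]]S   [S → [ ]]
[[[[[[]][][]][]]]]S => [[[[[[]][][]][]]]][]   [S → [ ]]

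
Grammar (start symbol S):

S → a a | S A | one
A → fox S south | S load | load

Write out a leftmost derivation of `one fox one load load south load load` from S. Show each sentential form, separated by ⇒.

S ⇒ S A   [S → S A]
S A ⇒ S A A   [S → S A]
S A A ⇒ S A A A   [S → S A]
S A A A ⇒ one A A A   [S → one]
one A A A ⇒ one fox S south A A   [A → fox S south]
one fox S south A A ⇒ one fox S A south A A   [S → S A]
one fox S A south A A ⇒ one fox S A A south A A   [S → S A]
one fox S A A south A A ⇒ one fox one A A south A A   [S → one]
one fox one A A south A A ⇒ one fox one load A south A A   [A → load]
one fox one load A south A A ⇒ one fox one load load south A A   [A → load]
one fox one load load south A A ⇒ one fox one load load south load A   [A → load]
one fox one load load south load A ⇒ one fox one load load south load load   [A → load]

S ⇒ S A ⇒ S A A ⇒ S A A A ⇒ one A A A ⇒ one fox S south A A ⇒ one fox S A south A A ⇒ one fox S A A south A A ⇒ one fox one A A south A A ⇒ one fox one load A south A A ⇒ one fox one load load south A A ⇒ one fox one load load south load A ⇒ one fox one load load south load load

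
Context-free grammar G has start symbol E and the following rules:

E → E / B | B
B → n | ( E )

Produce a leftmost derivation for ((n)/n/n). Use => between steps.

E => B   [E → B]
B => (E)   [B → ( E )]
(E) => (E/B)   [E → E / B]
(E/B) => (E/B/B)   [E → E / B]
(E/B/B) => (B/B/B)   [E → B]
(B/B/B) => ((E)/B/B)   [B → ( E )]
((E)/B/B) => ((B)/B/B)   [E → B]
((B)/B/B) => ((n)/B/B)   [B → n]
((n)/B/B) => ((n)/n/B)   [B → n]
((n)/n/B) => ((n)/n/n)   [B → n]

E => B => (E) => (E/B) => (E/B/B) => (B/B/B) => ((E)/B/B) => ((B)/B/B) => ((n)/B/B) => ((n)/n/B) => ((n)/n/n)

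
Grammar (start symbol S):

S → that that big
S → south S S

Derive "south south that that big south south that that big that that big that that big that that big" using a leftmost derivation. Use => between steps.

S => south S S   [S → south S S]
south S S => south south S S S   [S → south S S]
south south S S S => south south that that big S S   [S → that that big]
south south that that big S S => south south that that big south S S S   [S → south S S]
south south that that big south S S S => south south that that big south south S S S S   [S → south S S]
south south that that big south south S S S S => south south that that big south south that that big S S S   [S → that that big]
south south that that big south south that that big S S S => south south that that big south south that that big that that big S S   [S → that that big]
south south that that big south south that that big that that big S S => south south that that big south south that that big that that big that that big S   [S → that that big]
south south that that big south south that that big that that big that that big S => south south that that big south south that that big that that big that that big that that big   [S → that that big]

S => south S S => south south S S S => south south that that big S S => south south that that big south S S S => south south that that big south south S S S S => south south that that big south south that that big S S S => south south that that big south south that that big that that big S S => south south that that big south south that that big that that big that that big S => south south that that big south south that that big that that big that that big that that big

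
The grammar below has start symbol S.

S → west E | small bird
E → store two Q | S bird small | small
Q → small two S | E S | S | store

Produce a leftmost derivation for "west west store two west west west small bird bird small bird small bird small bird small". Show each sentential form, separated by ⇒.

S ⇒ west E ⇒ west S bird small ⇒ west west E bird small ⇒ west west store two Q bird small ⇒ west west store two S bird small ⇒ west west store two west E bird small ⇒ west west store two west S bird small bird small ⇒ west west store two west west E bird small bird small ⇒ west west store two west west S bird small bird small bird small ⇒ west west store two west west west E bird small bird small bird small ⇒ west west store two west west west S bird small bird small bird small bird small ⇒ west west store two west west west small bird bird small bird small bird small bird small

S ⇒ west E   [S → west E]
west E ⇒ west S bird small   [E → S bird small]
west S bird small ⇒ west west E bird small   [S → west E]
west west E bird small ⇒ west west store two Q bird small   [E → store two Q]
west west store two Q bird small ⇒ west west store two S bird small   [Q → S]
west west store two S bird small ⇒ west west store two west E bird small   [S → west E]
west west store two west E bird small ⇒ west west store two west S bird small bird small   [E → S bird small]
west west store two west S bird small bird small ⇒ west west store two west west E bird small bird small   [S → west E]
west west store two west west E bird small bird small ⇒ west west store two west west S bird small bird small bird small   [E → S bird small]
west west store two west west S bird small bird small bird small ⇒ west west store two west west west E bird small bird small bird small   [S → west E]
west west store two west west west E bird small bird small bird small ⇒ west west store two west west west S bird small bird small bird small bird small   [E → S bird small]
west west store two west west west S bird small bird small bird small bird small ⇒ west west store two west west west small bird bird small bird small bird small bird small   [S → small bird]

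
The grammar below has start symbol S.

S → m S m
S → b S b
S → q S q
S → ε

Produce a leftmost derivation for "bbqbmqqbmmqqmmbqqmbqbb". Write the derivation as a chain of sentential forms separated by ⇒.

S ⇒ bSb   [S → b S b]
bSb ⇒ bbSbb   [S → b S b]
bbSbb ⇒ bbqSqbb   [S → q S q]
bbqSqbb ⇒ bbqbSbqbb   [S → b S b]
bbqbSbqbb ⇒ bbqbmSmbqbb   [S → m S m]
bbqbmSmbqbb ⇒ bbqbmqSqmbqbb   [S → q S q]
bbqbmqSqmbqbb ⇒ bbqbmqqSqqmbqbb   [S → q S q]
bbqbmqqSqqmbqbb ⇒ bbqbmqqbSbqqmbqbb   [S → b S b]
bbqbmqqbSbqqmbqbb ⇒ bbqbmqqbmSmbqqmbqbb   [S → m S m]
bbqbmqqbmSmbqqmbqbb ⇒ bbqbmqqbmmSmmbqqmbqbb   [S → m S m]
bbqbmqqbmmSmmbqqmbqbb ⇒ bbqbmqqbmmqSqmmbqqmbqbb   [S → q S q]
bbqbmqqbmmqSqmmbqqmbqbb ⇒ bbqbmqqbmmqqmmbqqmbqbb   [S → ε]

S⇒bSb⇒bbSbb⇒bbqSqbb⇒bbqbSbqbb⇒bbqbmSmbqbb⇒bbqbmqSqmbqbb⇒bbqbmqqSqqmbqbb⇒bbqbmqqbSbqqmbqbb⇒bbqbmqqbmSmbqqmbqbb⇒bbqbmqqbmmSmmbqqmbqbb⇒bbqbmqqbmmqSqmmbqqmbqbb⇒bbqbmqqbmmqqmmbqqmbqbb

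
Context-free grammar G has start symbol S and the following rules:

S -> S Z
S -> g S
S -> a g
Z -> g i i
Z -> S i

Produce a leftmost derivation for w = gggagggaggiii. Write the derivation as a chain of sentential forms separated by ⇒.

S ⇒ gS ⇒ ggS ⇒ ggSZ ⇒ gggSZ ⇒ gggagZ ⇒ gggagSi ⇒ gggagSZi ⇒ gggaggSZi ⇒ gggagggSZi ⇒ gggagggagZi ⇒ gggagggaggiii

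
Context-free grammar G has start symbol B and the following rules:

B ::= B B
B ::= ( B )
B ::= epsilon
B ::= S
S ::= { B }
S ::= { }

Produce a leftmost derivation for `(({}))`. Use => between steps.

B => (B) => ((B)) => ((BB)) => ((BBB)) => ((BBBB)) => ((SBBB)) => (({}BBB)) => (({}BB)) => (({}B)) => (({}))

B => (B)   [B ::= ( B )]
(B) => ((B))   [B ::= ( B )]
((B)) => ((BB))   [B ::= B B]
((BB)) => ((BBB))   [B ::= B B]
((BBB)) => ((BBBB))   [B ::= B B]
((BBBB)) => ((SBBB))   [B ::= S]
((SBBB)) => (({}BBB))   [S ::= { }]
(({}BBB)) => (({}BB))   [B ::= epsilon]
(({}BB)) => (({}B))   [B ::= epsilon]
(({}B)) => (({}))   [B ::= epsilon]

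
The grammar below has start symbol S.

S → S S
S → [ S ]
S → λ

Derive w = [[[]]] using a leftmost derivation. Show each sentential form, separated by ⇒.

S ⇒ [S]   [S → [ S ]]
[S] ⇒ [SS]   [S → S S]
[SS] ⇒ [[S]S]   [S → [ S ]]
[[S]S] ⇒ [[SS]S]   [S → S S]
[[SS]S] ⇒ [[SSS]S]   [S → S S]
[[SSS]S] ⇒ [[[S]SS]S]   [S → [ S ]]
[[[S]SS]S] ⇒ [[[]SS]S]   [S → λ]
[[[]SS]S] ⇒ [[[]S]S]   [S → λ]
[[[]S]S] ⇒ [[[]]S]   [S → λ]
[[[]]S] ⇒ [[[]]]   [S → λ]

S ⇒ [S] ⇒ [SS] ⇒ [[S]S] ⇒ [[SS]S] ⇒ [[SSS]S] ⇒ [[[S]SS]S] ⇒ [[[]SS]S] ⇒ [[[]S]S] ⇒ [[[]]S] ⇒ [[[]]]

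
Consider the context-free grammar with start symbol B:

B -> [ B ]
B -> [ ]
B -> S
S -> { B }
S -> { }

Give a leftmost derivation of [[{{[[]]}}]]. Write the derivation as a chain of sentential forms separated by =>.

B=>[B]=>[[B]]=>[[S]]=>[[{B}]]=>[[{S}]]=>[[{{B}}]]=>[[{{[B]}}]]=>[[{{[[]]}}]]

B => [B]   [B -> [ B ]]
[B] => [[B]]   [B -> [ B ]]
[[B]] => [[S]]   [B -> S]
[[S]] => [[{B}]]   [S -> { B }]
[[{B}]] => [[{S}]]   [B -> S]
[[{S}]] => [[{{B}}]]   [S -> { B }]
[[{{B}}]] => [[{{[B]}}]]   [B -> [ B ]]
[[{{[B]}}]] => [[{{[[]]}}]]   [B -> [ ]]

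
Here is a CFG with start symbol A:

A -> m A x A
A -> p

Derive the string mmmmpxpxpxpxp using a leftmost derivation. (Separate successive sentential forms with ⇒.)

A ⇒ mAxA ⇒ mmAxAxA ⇒ mmmAxAxAxA ⇒ mmmmAxAxAxAxA ⇒ mmmmpxAxAxAxA ⇒ mmmmpxpxAxAxA ⇒ mmmmpxpxpxAxA ⇒ mmmmpxpxpxpxA ⇒ mmmmpxpxpxpxp

A ⇒ mAxA   [A -> m A x A]
mAxA ⇒ mmAxAxA   [A -> m A x A]
mmAxAxA ⇒ mmmAxAxAxA   [A -> m A x A]
mmmAxAxAxA ⇒ mmmmAxAxAxAxA   [A -> m A x A]
mmmmAxAxAxAxA ⇒ mmmmpxAxAxAxA   [A -> p]
mmmmpxAxAxAxA ⇒ mmmmpxpxAxAxA   [A -> p]
mmmmpxpxAxAxA ⇒ mmmmpxpxpxAxA   [A -> p]
mmmmpxpxpxAxA ⇒ mmmmpxpxpxpxA   [A -> p]
mmmmpxpxpxpxA ⇒ mmmmpxpxpxpxp   [A -> p]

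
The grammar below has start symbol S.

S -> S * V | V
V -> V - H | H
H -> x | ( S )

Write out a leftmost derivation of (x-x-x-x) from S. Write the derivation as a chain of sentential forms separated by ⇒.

S ⇒ V   [S -> V]
V ⇒ H   [V -> H]
H ⇒ (S)   [H -> ( S )]
(S) ⇒ (V)   [S -> V]
(V) ⇒ (V-H)   [V -> V - H]
(V-H) ⇒ (V-H-H)   [V -> V - H]
(V-H-H) ⇒ (V-H-H-H)   [V -> V - H]
(V-H-H-H) ⇒ (H-H-H-H)   [V -> H]
(H-H-H-H) ⇒ (x-H-H-H)   [H -> x]
(x-H-H-H) ⇒ (x-x-H-H)   [H -> x]
(x-x-H-H) ⇒ (x-x-x-H)   [H -> x]
(x-x-x-H) ⇒ (x-x-x-x)   [H -> x]

S⇒V⇒H⇒(S)⇒(V)⇒(V-H)⇒(V-H-H)⇒(V-H-H-H)⇒(H-H-H-H)⇒(x-H-H-H)⇒(x-x-H-H)⇒(x-x-x-H)⇒(x-x-x-x)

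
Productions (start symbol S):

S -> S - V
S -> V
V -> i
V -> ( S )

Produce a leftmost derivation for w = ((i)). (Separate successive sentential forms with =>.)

S => V => (S) => (V) => ((S)) => ((V)) => ((i))

S => V   [S -> V]
V => (S)   [V -> ( S )]
(S) => (V)   [S -> V]
(V) => ((S))   [V -> ( S )]
((S)) => ((V))   [S -> V]
((V)) => ((i))   [V -> i]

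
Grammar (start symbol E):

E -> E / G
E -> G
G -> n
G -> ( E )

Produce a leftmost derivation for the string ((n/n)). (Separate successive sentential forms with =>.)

E => G   [E -> G]
G => (E)   [G -> ( E )]
(E) => (G)   [E -> G]
(G) => ((E))   [G -> ( E )]
((E)) => ((E/G))   [E -> E / G]
((E/G)) => ((G/G))   [E -> G]
((G/G)) => ((n/G))   [G -> n]
((n/G)) => ((n/n))   [G -> n]

E => G => (E) => (G) => ((E)) => ((E/G)) => ((G/G)) => ((n/G)) => ((n/n))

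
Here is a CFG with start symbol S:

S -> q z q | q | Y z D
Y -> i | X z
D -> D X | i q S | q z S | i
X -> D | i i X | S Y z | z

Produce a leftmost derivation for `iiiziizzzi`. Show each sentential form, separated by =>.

S=>YzD=>XzzD=>iiXzzD=>iiSYzzzD=>iiYzDYzzzD=>iiizDYzzzD=>iiiziYzzzD=>iiiziizzzD=>iiiziizzzi

S => YzD   [S -> Y z D]
YzD => XzzD   [Y -> X z]
XzzD => iiXzzD   [X -> i i X]
iiXzzD => iiSYzzzD   [X -> S Y z]
iiSYzzzD => iiYzDYzzzD   [S -> Y z D]
iiYzDYzzzD => iiizDYzzzD   [Y -> i]
iiizDYzzzD => iiiziYzzzD   [D -> i]
iiiziYzzzD => iiiziizzzD   [Y -> i]
iiiziizzzD => iiiziizzzi   [D -> i]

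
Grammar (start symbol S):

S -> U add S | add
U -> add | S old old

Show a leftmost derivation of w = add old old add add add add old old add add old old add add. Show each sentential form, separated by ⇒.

S ⇒ U add S ⇒ S old old add S ⇒ U add S old old add S ⇒ S old old add S old old add S ⇒ add old old add S old old add S ⇒ add old old add U add S old old add S ⇒ add old old add S old old add S old old add S ⇒ add old old add U add S old old add S old old add S ⇒ add old old add add add S old old add S old old add S ⇒ add old old add add add add old old add S old old add S ⇒ add old old add add add add old old add add old old add S ⇒ add old old add add add add old old add add old old add add

S ⇒ U add S   [S -> U add S]
U add S ⇒ S old old add S   [U -> S old old]
S old old add S ⇒ U add S old old add S   [S -> U add S]
U add S old old add S ⇒ S old old add S old old add S   [U -> S old old]
S old old add S old old add S ⇒ add old old add S old old add S   [S -> add]
add old old add S old old add S ⇒ add old old add U add S old old add S   [S -> U add S]
add old old add U add S old old add S ⇒ add old old add S old old add S old old add S   [U -> S old old]
add old old add S old old add S old old add S ⇒ add old old add U add S old old add S old old add S   [S -> U add S]
add old old add U add S old old add S old old add S ⇒ add old old add add add S old old add S old old add S   [U -> add]
add old old add add add S old old add S old old add S ⇒ add old old add add add add old old add S old old add S   [S -> add]
add old old add add add add old old add S old old add S ⇒ add old old add add add add old old add add old old add S   [S -> add]
add old old add add add add old old add add old old add S ⇒ add old old add add add add old old add add old old add add   [S -> add]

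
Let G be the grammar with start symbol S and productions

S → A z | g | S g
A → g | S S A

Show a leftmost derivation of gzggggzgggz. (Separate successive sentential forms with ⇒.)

S ⇒ Az ⇒ SSAz ⇒ AzSAz ⇒ gzSAz ⇒ gzAzAz ⇒ gzSSAzAz ⇒ gzgSAzAz ⇒ gzgSgAzAz ⇒ gzgggAzAz ⇒ gzggggzAz ⇒ gzggggzSSAz ⇒ gzggggzgSAz ⇒ gzggggzggAz ⇒ gzggggzgggz

S ⇒ Az   [S → A z]
Az ⇒ SSAz   [A → S S A]
SSAz ⇒ AzSAz   [S → A z]
AzSAz ⇒ gzSAz   [A → g]
gzSAz ⇒ gzAzAz   [S → A z]
gzAzAz ⇒ gzSSAzAz   [A → S S A]
gzSSAzAz ⇒ gzgSAzAz   [S → g]
gzgSAzAz ⇒ gzgSgAzAz   [S → S g]
gzgSgAzAz ⇒ gzgggAzAz   [S → g]
gzgggAzAz ⇒ gzggggzAz   [A → g]
gzggggzAz ⇒ gzggggzSSAz   [A → S S A]
gzggggzSSAz ⇒ gzggggzgSAz   [S → g]
gzggggzgSAz ⇒ gzggggzggAz   [S → g]
gzggggzggAz ⇒ gzggggzgggz   [A → g]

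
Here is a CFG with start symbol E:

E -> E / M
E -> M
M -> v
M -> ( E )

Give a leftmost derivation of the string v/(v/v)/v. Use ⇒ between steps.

E ⇒ E/M ⇒ E/M/M ⇒ M/M/M ⇒ v/M/M ⇒ v/(E)/M ⇒ v/(E/M)/M ⇒ v/(M/M)/M ⇒ v/(v/M)/M ⇒ v/(v/v)/M ⇒ v/(v/v)/v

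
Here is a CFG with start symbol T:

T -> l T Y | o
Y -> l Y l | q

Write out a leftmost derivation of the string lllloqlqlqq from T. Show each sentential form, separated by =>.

T => lTY   [T -> l T Y]
lTY => llTYY   [T -> l T Y]
llTYY => lllTYYY   [T -> l T Y]
lllTYYY => llllTYYYY   [T -> l T Y]
llllTYYYY => lllloYYYY   [T -> o]
lllloYYYY => lllloqYYY   [Y -> q]
lllloqYYY => lllloqlYlYY   [Y -> l Y l]
lllloqlYlYY => lllloqlqlYY   [Y -> q]
lllloqlqlYY => lllloqlqlqY   [Y -> q]
lllloqlqlqY => lllloqlqlqq   [Y -> q]

T => lTY => llTYY => lllTYYY => llllTYYYY => lllloYYYY => lllloqYYY => lllloqlYlYY => lllloqlqlYY => lllloqlqlqY => lllloqlqlqq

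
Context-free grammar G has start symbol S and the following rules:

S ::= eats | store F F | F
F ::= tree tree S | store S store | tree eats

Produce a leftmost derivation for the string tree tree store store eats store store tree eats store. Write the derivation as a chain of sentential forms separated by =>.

S => F => tree tree S => tree tree store F F => tree tree store store S store F => tree tree store store eats store F => tree tree store store eats store store S store => tree tree store store eats store store F store => tree tree store store eats store store tree eats store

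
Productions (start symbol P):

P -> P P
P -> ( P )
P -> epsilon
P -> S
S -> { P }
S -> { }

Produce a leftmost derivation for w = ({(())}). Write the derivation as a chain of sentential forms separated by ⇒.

P ⇒ (P) ⇒ (PP) ⇒ (SP) ⇒ ({P}P) ⇒ ({(P)}P) ⇒ ({(PP)}P) ⇒ ({((P)P)}P) ⇒ ({(()P)}P) ⇒ ({(())}P) ⇒ ({(())})

P ⇒ (P)   [P -> ( P )]
(P) ⇒ (PP)   [P -> P P]
(PP) ⇒ (SP)   [P -> S]
(SP) ⇒ ({P}P)   [S -> { P }]
({P}P) ⇒ ({(P)}P)   [P -> ( P )]
({(P)}P) ⇒ ({(PP)}P)   [P -> P P]
({(PP)}P) ⇒ ({((P)P)}P)   [P -> ( P )]
({((P)P)}P) ⇒ ({(()P)}P)   [P -> epsilon]
({(()P)}P) ⇒ ({(())}P)   [P -> epsilon]
({(())}P) ⇒ ({(())})   [P -> epsilon]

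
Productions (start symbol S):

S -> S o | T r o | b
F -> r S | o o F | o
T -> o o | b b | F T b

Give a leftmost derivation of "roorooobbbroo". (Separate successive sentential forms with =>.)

S => So => Troo => FTbroo => rSTbroo => rSoTbroo => rSooTbroo => rTroooTbroo => rooroooTbroo => roorooobbbroo

S => So   [S -> S o]
So => Troo   [S -> T r o]
Troo => FTbroo   [T -> F T b]
FTbroo => rSTbroo   [F -> r S]
rSTbroo => rSoTbroo   [S -> S o]
rSoTbroo => rSooTbroo   [S -> S o]
rSooTbroo => rTroooTbroo   [S -> T r o]
rTroooTbroo => rooroooTbroo   [T -> o o]
rooroooTbroo => roorooobbbroo   [T -> b b]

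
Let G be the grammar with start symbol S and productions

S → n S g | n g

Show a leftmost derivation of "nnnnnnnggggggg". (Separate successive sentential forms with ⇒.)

S ⇒ nSg ⇒ nnSgg ⇒ nnnSggg ⇒ nnnnSgggg ⇒ nnnnnSggggg ⇒ nnnnnnSgggggg ⇒ nnnnnnnggggggg

S ⇒ nSg   [S → n S g]
nSg ⇒ nnSgg   [S → n S g]
nnSgg ⇒ nnnSggg   [S → n S g]
nnnSggg ⇒ nnnnSgggg   [S → n S g]
nnnnSgggg ⇒ nnnnnSggggg   [S → n S g]
nnnnnSggggg ⇒ nnnnnnSgggggg   [S → n S g]
nnnnnnSgggggg ⇒ nnnnnnnggggggg   [S → n g]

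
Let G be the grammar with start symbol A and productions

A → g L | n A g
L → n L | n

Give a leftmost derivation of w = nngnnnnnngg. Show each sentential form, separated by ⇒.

A ⇒ nAg   [A → n A g]
nAg ⇒ nnAgg   [A → n A g]
nnAgg ⇒ nngLgg   [A → g L]
nngLgg ⇒ nngnLgg   [L → n L]
nngnLgg ⇒ nngnnLgg   [L → n L]
nngnnLgg ⇒ nngnnnLgg   [L → n L]
nngnnnLgg ⇒ nngnnnnLgg   [L → n L]
nngnnnnLgg ⇒ nngnnnnnLgg   [L → n L]
nngnnnnnLgg ⇒ nngnnnnnngg   [L → n]

A ⇒ nAg ⇒ nnAgg ⇒ nngLgg ⇒ nngnLgg ⇒ nngnnLgg ⇒ nngnnnLgg ⇒ nngnnnnLgg ⇒ nngnnnnnLgg ⇒ nngnnnnnngg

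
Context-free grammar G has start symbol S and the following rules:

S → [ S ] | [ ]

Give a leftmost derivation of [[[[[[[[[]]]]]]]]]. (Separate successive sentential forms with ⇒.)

S⇒[S]⇒[[S]]⇒[[[S]]]⇒[[[[S]]]]⇒[[[[[S]]]]]⇒[[[[[[S]]]]]]⇒[[[[[[[S]]]]]]]⇒[[[[[[[[S]]]]]]]]⇒[[[[[[[[[]]]]]]]]]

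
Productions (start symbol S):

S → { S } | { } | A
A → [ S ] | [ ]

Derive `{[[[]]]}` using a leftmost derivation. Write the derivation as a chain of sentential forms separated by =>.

S => {S} => {A} => {[S]} => {[A]} => {[[S]]} => {[[A]]} => {[[[]]]}

S => {S}   [S → { S }]
{S} => {A}   [S → A]
{A} => {[S]}   [A → [ S ]]
{[S]} => {[A]}   [S → A]
{[A]} => {[[S]]}   [A → [ S ]]
{[[S]]} => {[[A]]}   [S → A]
{[[A]]} => {[[[]]]}   [A → [ ]]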